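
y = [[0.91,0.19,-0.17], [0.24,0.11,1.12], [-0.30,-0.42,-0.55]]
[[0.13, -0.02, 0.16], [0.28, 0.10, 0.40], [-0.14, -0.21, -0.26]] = y @[[0.21, -0.11, 0.22], [-0.11, 0.5, 0.06], [0.22, 0.06, 0.30]]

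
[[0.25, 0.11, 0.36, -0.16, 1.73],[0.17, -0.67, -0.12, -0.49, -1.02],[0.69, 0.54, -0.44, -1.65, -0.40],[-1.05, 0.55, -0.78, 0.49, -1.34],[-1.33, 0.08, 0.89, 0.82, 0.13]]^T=[[0.25, 0.17, 0.69, -1.05, -1.33], [0.11, -0.67, 0.54, 0.55, 0.08], [0.36, -0.12, -0.44, -0.78, 0.89], [-0.16, -0.49, -1.65, 0.49, 0.82], [1.73, -1.02, -0.4, -1.34, 0.13]]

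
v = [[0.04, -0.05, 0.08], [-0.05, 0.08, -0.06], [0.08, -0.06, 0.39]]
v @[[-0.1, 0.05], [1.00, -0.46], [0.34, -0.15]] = [[-0.03, 0.01], [0.06, -0.03], [0.06, -0.03]]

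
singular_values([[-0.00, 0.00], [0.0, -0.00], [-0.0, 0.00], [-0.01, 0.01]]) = [0.01, 0.0]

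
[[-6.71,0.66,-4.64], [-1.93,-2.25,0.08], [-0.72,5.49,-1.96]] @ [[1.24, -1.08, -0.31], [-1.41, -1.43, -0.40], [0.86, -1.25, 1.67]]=[[-13.24, 12.1, -5.93], [0.85, 5.20, 1.63], [-10.32, -4.62, -5.25]]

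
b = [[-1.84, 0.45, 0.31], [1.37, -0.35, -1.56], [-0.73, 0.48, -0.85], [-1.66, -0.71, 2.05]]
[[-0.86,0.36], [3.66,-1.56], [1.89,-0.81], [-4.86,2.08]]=b@ [[0.10, -0.04], [0.06, -0.03], [-2.27, 0.97]]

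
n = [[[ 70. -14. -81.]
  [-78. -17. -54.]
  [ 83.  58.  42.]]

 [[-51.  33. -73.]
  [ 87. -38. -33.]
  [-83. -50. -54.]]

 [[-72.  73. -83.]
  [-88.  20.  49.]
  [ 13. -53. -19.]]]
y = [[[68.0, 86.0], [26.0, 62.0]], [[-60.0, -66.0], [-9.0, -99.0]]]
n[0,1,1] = -17.0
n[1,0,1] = 33.0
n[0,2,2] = 42.0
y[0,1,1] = 62.0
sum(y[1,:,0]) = -69.0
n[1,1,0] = 87.0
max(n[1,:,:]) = 87.0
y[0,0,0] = 68.0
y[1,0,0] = -60.0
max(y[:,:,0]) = 68.0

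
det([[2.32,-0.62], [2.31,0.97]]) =3.683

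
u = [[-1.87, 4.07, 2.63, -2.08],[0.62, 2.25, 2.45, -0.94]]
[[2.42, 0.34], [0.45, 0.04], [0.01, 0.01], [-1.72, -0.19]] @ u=[[-4.31, 10.61, 7.20, -5.35],  [-0.82, 1.92, 1.28, -0.97],  [-0.01, 0.06, 0.05, -0.03],  [3.1, -7.43, -4.99, 3.76]]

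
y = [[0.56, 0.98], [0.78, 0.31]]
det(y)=-0.591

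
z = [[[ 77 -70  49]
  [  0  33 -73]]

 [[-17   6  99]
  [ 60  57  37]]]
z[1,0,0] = -17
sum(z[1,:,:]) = 242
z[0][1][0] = 0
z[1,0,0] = -17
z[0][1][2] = -73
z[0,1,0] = 0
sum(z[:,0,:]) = 144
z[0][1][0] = 0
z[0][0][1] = -70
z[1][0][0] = -17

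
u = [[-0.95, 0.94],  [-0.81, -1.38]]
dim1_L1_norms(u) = [1.89, 2.19]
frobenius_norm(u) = 2.08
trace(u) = -2.33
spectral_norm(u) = 1.68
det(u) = 2.07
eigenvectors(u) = [[0.73+0.00j, 0.73-0.00j], [-0.17+0.66j, -0.17-0.66j]]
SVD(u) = [[-0.45, 0.89], [0.89, 0.45]] @ diag([1.6816111176230208, 1.2323895687186968]) @ [[-0.17, -0.98], [-0.98, 0.17]]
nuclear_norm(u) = 2.91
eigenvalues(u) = [(-1.16+0.85j), (-1.16-0.85j)]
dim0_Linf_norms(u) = [0.95, 1.38]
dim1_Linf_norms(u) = [0.95, 1.38]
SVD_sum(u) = [[0.13, 0.75], [-0.26, -1.48]] + [[-1.08,0.19], [-0.55,0.1]]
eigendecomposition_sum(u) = [[-0.47+0.57j,  0.47+0.65j], [(-0.4-0.56j),  (-0.69+0.27j)]] + [[(-0.47-0.57j), 0.47-0.65j], [(-0.4+0.56j), (-0.69-0.27j)]]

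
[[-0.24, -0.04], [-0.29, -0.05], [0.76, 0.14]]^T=[[-0.24, -0.29, 0.76], [-0.04, -0.05, 0.14]]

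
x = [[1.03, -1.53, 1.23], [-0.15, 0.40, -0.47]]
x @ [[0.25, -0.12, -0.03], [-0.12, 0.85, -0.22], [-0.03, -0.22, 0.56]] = [[0.4, -1.69, 0.99], [-0.07, 0.46, -0.35]]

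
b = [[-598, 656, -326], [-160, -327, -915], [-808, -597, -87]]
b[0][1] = 656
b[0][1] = 656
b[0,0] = -598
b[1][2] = -915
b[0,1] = 656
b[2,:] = [-808, -597, -87]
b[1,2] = -915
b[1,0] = -160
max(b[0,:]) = 656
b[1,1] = -327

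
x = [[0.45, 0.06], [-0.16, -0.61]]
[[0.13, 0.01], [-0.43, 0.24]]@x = [[0.06, 0.00],[-0.23, -0.17]]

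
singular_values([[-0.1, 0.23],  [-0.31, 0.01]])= [0.34, 0.21]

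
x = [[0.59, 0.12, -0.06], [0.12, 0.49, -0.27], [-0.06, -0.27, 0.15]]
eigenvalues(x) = [0.75, 0.48, 0.0]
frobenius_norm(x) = 0.89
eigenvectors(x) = [[0.64, 0.77, -0.01], [0.67, -0.56, 0.49], [-0.37, 0.32, 0.87]]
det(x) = 0.00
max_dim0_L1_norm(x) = 0.88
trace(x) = 1.23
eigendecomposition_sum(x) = [[0.31, 0.32, -0.18],[0.32, 0.34, -0.19],[-0.18, -0.19, 0.10]] + [[0.28, -0.2, 0.12],[-0.2, 0.15, -0.08],[0.12, -0.08, 0.05]] + [[0.0, -0.00, -0.00], [-0.00, 0.0, 0.00], [-0.0, 0.00, 0.0]]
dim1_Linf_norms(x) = [0.59, 0.49, 0.27]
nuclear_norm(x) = 1.23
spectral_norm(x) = 0.75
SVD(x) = [[-0.64, 0.77, -0.01], [-0.67, -0.56, 0.49], [0.37, 0.32, 0.87]] @ diag([0.7508253801689002, 0.47828910122542545, 0.0008855186056741403]) @ [[-0.64, -0.67, 0.37], [0.77, -0.56, 0.32], [-0.01, 0.49, 0.87]]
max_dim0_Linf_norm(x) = 0.59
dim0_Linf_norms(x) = [0.59, 0.49, 0.27]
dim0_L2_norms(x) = [0.61, 0.57, 0.31]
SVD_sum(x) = [[0.31, 0.32, -0.18], [0.32, 0.34, -0.19], [-0.18, -0.19, 0.1]] + [[0.28,-0.20,0.12], [-0.20,0.15,-0.08], [0.12,-0.08,0.05]] + [[0.00, -0.0, -0.0], [-0.0, 0.0, 0.00], [-0.00, 0.00, 0.0]]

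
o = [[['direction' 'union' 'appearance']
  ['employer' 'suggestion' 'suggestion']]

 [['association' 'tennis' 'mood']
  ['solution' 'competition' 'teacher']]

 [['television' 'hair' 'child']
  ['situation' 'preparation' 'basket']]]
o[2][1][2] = 'basket'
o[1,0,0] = 'association'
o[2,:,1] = ['hair', 'preparation']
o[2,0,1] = 'hair'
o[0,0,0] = 'direction'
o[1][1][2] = 'teacher'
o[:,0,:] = [['direction', 'union', 'appearance'], ['association', 'tennis', 'mood'], ['television', 'hair', 'child']]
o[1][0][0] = 'association'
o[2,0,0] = 'television'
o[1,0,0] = 'association'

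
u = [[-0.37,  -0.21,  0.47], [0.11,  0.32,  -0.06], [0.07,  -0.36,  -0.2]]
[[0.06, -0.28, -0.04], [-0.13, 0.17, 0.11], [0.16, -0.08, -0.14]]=u @ [[-0.2,0.1,-0.06], [-0.38,0.42,0.36], [-0.2,-0.34,0.02]]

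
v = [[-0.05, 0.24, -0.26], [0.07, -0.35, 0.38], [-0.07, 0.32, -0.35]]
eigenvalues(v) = [(-0.75+0j), (-0+0j), (-0-0j)]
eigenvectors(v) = [[-0.45+0.00j, (-0.12-0.41j), -0.12+0.41j], [(0.66+0j), 0.65+0.00j, 0.65-0.00j], [(-0.61+0j), 0.62+0.08j, 0.62-0.08j]]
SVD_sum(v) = [[-0.05,0.24,-0.26], [0.07,-0.35,0.38], [-0.07,0.32,-0.35]] + [[0.00, 0.0, 0.0], [-0.0, -0.0, -0.0], [-0.00, -0.00, -0.0]] + [[-0.00, 0.0, 0.0], [-0.0, 0.00, 0.00], [0.0, -0.00, -0.00]]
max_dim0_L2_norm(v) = 0.58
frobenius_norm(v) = 0.79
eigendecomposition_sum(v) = [[-0.05+0.00j, (0.24-0j), -0.26+0.00j], [0.07-0.00j, -0.35+0.00j, 0.38-0.00j], [-0.07+0.00j, 0.32-0.00j, -0.35+0.00j]] + [[0j, 0j, -0j], [-0.00-0.00j, -0.00+0.00j, 0j], [(-0-0j), (-0+0j), 0j]] + [[0.00-0.00j, -0j, 0.00+0.00j], [(-0+0j), (-0-0j), -0j], [(-0+0j), (-0-0j), -0j]]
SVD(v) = [[-0.45, 0.04, -0.89], [0.66, -0.66, -0.36], [-0.60, -0.75, 0.27]] @ diag([0.7932717219299775, 0.0043853742990695626, 0.0008623679639707452]) @ [[0.14,  -0.67,  0.73], [0.94,  0.31,  0.11], [0.30,  -0.67,  -0.68]]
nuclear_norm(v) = 0.80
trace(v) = -0.75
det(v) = -0.00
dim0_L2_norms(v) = [0.11, 0.53, 0.58]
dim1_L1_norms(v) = [0.55, 0.8, 0.74]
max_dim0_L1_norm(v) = 0.99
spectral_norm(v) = 0.79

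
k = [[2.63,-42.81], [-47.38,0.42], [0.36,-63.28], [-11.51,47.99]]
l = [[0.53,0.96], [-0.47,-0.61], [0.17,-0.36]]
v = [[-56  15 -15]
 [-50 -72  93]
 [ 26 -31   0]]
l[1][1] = -0.609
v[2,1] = -31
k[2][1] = -63.28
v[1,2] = 93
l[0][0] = 0.529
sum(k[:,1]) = -57.68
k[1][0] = -47.38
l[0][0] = 0.529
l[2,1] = -0.365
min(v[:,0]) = -56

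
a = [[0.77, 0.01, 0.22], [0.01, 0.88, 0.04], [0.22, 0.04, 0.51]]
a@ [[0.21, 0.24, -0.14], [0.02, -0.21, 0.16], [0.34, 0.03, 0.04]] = [[0.24, 0.19, -0.1], [0.03, -0.18, 0.14], [0.22, 0.06, -0.0]]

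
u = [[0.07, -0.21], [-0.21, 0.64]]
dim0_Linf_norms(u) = [0.21, 0.64]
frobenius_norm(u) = 0.71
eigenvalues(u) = [0.0, 0.71]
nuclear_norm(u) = 0.71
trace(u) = 0.71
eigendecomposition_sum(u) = [[0.0, 0.00], [0.00, 0.00]] + [[0.07, -0.21], [-0.21, 0.64]]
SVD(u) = [[-0.31,0.95], [0.95,0.31]] @ diag([0.7090127116361784, 0.0009872883638216412]) @ [[-0.31, 0.95],[0.95, 0.31]]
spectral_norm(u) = 0.71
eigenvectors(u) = [[-0.95, 0.31], [-0.31, -0.95]]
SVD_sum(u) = [[0.07, -0.21],[-0.21, 0.64]] + [[0.00, 0.0], [0.0, 0.00]]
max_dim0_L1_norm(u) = 0.85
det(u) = 0.00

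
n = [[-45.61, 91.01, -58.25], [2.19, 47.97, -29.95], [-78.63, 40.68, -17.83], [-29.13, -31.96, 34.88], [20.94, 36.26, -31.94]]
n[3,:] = [-29.13, -31.96, 34.88]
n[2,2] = -17.83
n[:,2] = [-58.25, -29.95, -17.83, 34.88, -31.94]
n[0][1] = 91.01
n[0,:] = [-45.61, 91.01, -58.25]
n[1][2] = -29.95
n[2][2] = -17.83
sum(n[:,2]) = -103.09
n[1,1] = 47.97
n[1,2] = -29.95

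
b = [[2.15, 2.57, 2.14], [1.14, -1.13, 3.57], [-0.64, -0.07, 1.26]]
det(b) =-13.806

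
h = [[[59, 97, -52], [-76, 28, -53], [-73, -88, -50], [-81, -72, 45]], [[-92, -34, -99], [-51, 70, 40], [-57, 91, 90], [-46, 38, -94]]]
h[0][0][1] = 97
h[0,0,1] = 97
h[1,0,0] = -92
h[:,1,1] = [28, 70]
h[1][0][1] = -34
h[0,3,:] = [-81, -72, 45]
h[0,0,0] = 59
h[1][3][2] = -94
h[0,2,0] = -73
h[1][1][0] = -51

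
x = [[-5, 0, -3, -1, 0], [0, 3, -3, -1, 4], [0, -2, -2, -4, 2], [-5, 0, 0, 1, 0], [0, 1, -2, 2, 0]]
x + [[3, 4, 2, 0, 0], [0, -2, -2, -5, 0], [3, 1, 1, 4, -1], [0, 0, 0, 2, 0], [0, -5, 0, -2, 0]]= [[-2, 4, -1, -1, 0], [0, 1, -5, -6, 4], [3, -1, -1, 0, 1], [-5, 0, 0, 3, 0], [0, -4, -2, 0, 0]]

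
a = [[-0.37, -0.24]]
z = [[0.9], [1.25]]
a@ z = [[-0.63]]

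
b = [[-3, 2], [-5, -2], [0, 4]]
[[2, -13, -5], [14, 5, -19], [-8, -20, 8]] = b@[[-2, 1, 3], [-2, -5, 2]]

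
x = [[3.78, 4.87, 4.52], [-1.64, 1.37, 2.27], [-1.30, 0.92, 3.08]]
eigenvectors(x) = [[0.88+0.00j, 0.88-0.00j, (0.42+0j)], [-0.03+0.36j, -0.03-0.36j, (-0.75+0j)], [0.03+0.32j, 0.03-0.32j, 0.52+0.00j]]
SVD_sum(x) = [[2.58, 4.76, 5.22],[0.65, 1.19, 1.30],[0.78, 1.44, 1.58]] + [[1.21, 0.1, -0.69], [-2.12, -0.18, 1.21], [-2.24, -0.19, 1.28]] + [[-0.01, 0.01, -0.01], [-0.17, 0.36, -0.24], [0.16, -0.33, 0.23]]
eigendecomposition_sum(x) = [[1.90+1.89j, 2.55-1.40j, (2.13-3.54j)], [-0.83+0.70j, 0.48+1.08j, 1.36+0.99j], [-0.64+0.77j, 0.60+0.90j, (1.38+0.67j)]] + [[(1.9-1.89j), 2.55+1.40j, 2.13+3.54j], [-0.83-0.70j, 0.48-1.08j, (1.36-0.99j)], [-0.64-0.77j, (0.6-0.9j), (1.38-0.67j)]] + [[-0.02-0.00j, (-0.23-0j), 0.25+0.00j], [(0.03+0j), 0.41+0.00j, -0.45-0.00j], [-0.02-0.00j, -0.29-0.00j, 0.31+0.00j]]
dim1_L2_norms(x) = [7.64, 3.12, 3.47]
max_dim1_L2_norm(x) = 7.64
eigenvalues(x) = [(3.76+3.65j), (3.76-3.65j), (0.71+0j)]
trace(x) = 8.23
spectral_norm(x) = 8.07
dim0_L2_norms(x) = [4.32, 5.14, 5.92]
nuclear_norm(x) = 12.53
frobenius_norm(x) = 8.95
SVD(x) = [[-0.93, 0.36, -0.02], [-0.23, -0.64, -0.73], [-0.28, -0.68, 0.68]] @ diag([8.074624151854996, 3.8180740961837634, 0.6329731450311123]) @ [[-0.34, -0.63, -0.69], [0.87, 0.07, -0.49], [0.36, -0.77, 0.52]]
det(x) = 19.51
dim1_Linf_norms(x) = [4.87, 2.27, 3.08]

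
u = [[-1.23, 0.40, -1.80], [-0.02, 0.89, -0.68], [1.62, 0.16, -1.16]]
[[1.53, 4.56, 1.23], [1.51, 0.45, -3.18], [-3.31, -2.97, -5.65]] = u @ [[-1.69,-2.46,-2.80], [2.28,-0.25,-3.25], [0.81,-0.91,0.51]]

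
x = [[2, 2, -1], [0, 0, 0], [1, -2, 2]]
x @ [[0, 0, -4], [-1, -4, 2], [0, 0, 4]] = [[-2, -8, -8], [0, 0, 0], [2, 8, 0]]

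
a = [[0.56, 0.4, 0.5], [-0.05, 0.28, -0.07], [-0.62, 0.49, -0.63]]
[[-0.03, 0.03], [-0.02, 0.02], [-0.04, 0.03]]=a @ [[-0.14, 0.11], [-0.06, 0.05], [0.15, -0.11]]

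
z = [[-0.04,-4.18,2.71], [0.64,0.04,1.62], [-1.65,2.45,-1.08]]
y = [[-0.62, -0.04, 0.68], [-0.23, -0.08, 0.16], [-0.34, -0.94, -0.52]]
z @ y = [[0.06, -2.21, -2.11], [-0.96, -1.55, -0.40], [0.83, 0.89, -0.17]]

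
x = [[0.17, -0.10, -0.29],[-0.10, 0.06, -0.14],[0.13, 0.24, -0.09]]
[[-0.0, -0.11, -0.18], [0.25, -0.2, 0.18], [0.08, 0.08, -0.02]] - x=[[-0.17, -0.01, 0.11], [0.35, -0.26, 0.32], [-0.05, -0.16, 0.07]]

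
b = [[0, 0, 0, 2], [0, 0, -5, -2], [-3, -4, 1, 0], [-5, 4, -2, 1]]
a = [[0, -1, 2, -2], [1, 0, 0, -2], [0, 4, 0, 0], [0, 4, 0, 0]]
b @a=[[0, 8, 0, 0], [0, -28, 0, 0], [-4, 7, -6, 14], [4, 1, -10, 2]]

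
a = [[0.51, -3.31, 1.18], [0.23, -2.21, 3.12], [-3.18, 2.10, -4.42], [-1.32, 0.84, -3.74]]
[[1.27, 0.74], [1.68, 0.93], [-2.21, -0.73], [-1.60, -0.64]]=a @ [[0.03,-0.14], [-0.25,-0.18], [0.36,0.18]]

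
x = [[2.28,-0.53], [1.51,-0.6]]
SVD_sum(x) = [[2.25, -0.64],[1.55, -0.44]] + [[0.03, 0.11],[-0.04, -0.16]]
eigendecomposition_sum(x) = [[2.24, -0.46], [1.32, -0.27]] + [[0.04, -0.07],[0.19, -0.33]]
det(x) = -0.57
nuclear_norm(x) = 3.04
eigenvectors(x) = [[0.86, 0.2], [0.51, 0.98]]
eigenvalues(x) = [1.97, -0.29]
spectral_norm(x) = 2.84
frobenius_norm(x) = 2.85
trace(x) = 1.68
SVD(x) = [[-0.82, -0.57], [-0.57, 0.82]] @ diag([2.8424480717042315, 0.19972220623880282]) @ [[-0.96,0.27], [-0.27,-0.96]]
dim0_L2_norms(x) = [2.73, 0.8]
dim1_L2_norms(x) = [2.34, 1.62]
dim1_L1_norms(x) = [2.81, 2.11]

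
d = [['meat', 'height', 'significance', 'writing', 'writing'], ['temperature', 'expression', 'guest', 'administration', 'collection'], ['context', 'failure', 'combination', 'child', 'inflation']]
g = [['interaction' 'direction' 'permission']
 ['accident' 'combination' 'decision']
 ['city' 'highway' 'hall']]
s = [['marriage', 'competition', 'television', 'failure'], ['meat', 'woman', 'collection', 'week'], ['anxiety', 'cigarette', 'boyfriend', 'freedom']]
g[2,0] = 'city'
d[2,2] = 'combination'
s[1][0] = 'meat'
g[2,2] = 'hall'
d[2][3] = 'child'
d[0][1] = 'height'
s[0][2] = 'television'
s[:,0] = ['marriage', 'meat', 'anxiety']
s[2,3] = 'freedom'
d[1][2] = 'guest'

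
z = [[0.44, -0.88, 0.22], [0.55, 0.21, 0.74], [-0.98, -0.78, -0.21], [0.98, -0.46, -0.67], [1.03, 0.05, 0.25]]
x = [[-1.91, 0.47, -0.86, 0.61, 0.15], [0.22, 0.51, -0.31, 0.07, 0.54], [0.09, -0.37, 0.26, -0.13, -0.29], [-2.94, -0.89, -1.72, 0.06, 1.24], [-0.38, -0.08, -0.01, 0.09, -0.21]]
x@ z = [[1.01, 2.18, -0.26], [1.31, 0.15, 0.58], [-0.84, -0.31, -0.29], [1.24, 3.78, -0.67], [-0.33, 0.27, -0.25]]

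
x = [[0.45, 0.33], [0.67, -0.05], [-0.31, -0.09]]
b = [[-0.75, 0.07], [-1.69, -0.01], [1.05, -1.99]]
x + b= [[-0.3, 0.4], [-1.02, -0.06], [0.74, -2.08]]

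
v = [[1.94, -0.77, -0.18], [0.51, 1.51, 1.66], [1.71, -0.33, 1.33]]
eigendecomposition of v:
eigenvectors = [[0.11-0.43j, 0.11+0.43j, -0.37+0.00j], [-0.72+0.00j, -0.72-0.00j, (-0.76+0j)], [(-0.28-0.46j), -0.28+0.46j, (0.53+0j)]]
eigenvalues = [(2.09+1.37j), (2.09-1.37j), (0.61+0j)]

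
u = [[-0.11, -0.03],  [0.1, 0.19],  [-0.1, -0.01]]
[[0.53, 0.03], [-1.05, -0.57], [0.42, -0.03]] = u @ [[-3.82, 0.62], [-3.51, -3.34]]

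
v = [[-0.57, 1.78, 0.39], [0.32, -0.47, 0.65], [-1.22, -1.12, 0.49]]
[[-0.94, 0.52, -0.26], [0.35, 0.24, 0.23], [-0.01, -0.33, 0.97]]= v @ [[0.4,  0.21,  -0.37],[-0.41,  0.26,  -0.33],[0.04,  0.45,  0.3]]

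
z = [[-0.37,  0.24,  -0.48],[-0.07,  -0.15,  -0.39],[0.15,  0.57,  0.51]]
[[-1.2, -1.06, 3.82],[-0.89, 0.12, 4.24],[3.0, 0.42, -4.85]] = z @ [[6.24,5.31,6.23],[3.92,0.71,0.88],[-0.34,-1.54,-12.33]]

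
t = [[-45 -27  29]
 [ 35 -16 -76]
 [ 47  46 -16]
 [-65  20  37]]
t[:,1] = [-27, -16, 46, 20]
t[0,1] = -27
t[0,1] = -27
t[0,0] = -45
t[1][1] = -16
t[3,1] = 20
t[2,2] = -16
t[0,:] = [-45, -27, 29]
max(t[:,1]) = 46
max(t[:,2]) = 37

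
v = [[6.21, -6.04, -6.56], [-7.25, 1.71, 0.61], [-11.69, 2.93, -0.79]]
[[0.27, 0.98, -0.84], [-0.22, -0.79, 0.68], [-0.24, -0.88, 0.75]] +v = [[6.48, -5.06, -7.4],[-7.47, 0.92, 1.29],[-11.93, 2.05, -0.04]]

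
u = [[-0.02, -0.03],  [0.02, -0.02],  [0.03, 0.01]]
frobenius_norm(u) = 0.06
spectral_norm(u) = 0.05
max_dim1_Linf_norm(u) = 0.03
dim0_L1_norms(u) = [0.07, 0.06]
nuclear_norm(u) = 0.08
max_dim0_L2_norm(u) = 0.04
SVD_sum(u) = [[-0.03, -0.02], [0.00, 0.0], [0.02, 0.02]] + [[0.01, -0.01], [0.02, -0.02], [0.01, -0.01]]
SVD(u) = [[-0.75, -0.38], [0.09, -0.87], [0.66, -0.31]] @ diag([0.04551939504700746, 0.032062200089115415]) @ [[0.80,0.60], [-0.60,0.80]]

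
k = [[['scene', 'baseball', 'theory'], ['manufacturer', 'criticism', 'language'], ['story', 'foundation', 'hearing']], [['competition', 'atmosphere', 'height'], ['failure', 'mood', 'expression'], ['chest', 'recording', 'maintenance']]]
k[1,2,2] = 'maintenance'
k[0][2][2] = 'hearing'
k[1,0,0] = 'competition'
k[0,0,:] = ['scene', 'baseball', 'theory']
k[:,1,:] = [['manufacturer', 'criticism', 'language'], ['failure', 'mood', 'expression']]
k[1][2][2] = 'maintenance'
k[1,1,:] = ['failure', 'mood', 'expression']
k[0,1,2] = 'language'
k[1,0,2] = 'height'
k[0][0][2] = 'theory'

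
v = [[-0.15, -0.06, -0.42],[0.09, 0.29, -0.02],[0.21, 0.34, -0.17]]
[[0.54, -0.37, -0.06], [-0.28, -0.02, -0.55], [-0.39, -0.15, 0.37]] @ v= [[-0.13, -0.16, -0.21], [-0.08, -0.18, 0.21], [0.12, 0.11, 0.1]]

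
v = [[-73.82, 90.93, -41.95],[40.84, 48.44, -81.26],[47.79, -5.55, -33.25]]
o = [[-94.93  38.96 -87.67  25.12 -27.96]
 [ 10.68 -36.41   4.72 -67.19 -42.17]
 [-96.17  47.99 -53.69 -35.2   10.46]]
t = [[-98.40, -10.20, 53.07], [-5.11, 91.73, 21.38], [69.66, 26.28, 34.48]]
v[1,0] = 40.84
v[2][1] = -5.55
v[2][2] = -33.25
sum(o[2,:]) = -126.60999999999999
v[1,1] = 48.44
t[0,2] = 53.07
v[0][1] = 90.93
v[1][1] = 48.44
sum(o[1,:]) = -130.37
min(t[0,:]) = -98.4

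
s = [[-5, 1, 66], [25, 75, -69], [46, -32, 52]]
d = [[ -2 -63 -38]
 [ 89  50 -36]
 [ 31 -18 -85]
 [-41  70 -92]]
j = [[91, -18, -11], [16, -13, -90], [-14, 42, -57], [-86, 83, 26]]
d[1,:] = [89, 50, -36]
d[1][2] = -36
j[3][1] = 83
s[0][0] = -5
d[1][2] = -36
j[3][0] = -86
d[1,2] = -36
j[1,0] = 16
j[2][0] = -14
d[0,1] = -63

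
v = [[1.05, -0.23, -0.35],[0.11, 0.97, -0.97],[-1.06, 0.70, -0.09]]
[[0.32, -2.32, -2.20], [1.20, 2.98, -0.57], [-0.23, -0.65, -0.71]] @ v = [[2.41, -3.86, 2.34], [2.19, 2.22, -3.26], [0.44, -1.07, 0.77]]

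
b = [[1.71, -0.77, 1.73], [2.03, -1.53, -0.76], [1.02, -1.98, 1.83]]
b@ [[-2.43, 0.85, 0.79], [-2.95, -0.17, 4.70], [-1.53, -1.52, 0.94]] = [[-4.53, -1.05, -0.64], [0.74, 3.14, -6.30], [0.56, -1.58, -6.78]]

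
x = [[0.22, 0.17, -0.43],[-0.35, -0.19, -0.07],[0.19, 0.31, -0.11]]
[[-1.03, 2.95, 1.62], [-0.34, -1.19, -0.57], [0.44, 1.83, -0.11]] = x @ [[-1.47,2.88,4.56], [3.38,2.59,-4.24], [2.97,-4.37,-3.10]]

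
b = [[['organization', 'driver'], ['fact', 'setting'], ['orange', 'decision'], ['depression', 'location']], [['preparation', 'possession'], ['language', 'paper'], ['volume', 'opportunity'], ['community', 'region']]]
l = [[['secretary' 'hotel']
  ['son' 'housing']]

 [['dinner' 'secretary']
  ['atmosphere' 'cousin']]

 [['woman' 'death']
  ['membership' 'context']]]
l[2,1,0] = 'membership'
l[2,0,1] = 'death'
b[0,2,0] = 'orange'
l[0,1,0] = 'son'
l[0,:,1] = ['hotel', 'housing']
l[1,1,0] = 'atmosphere'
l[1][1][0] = 'atmosphere'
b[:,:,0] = [['organization', 'fact', 'orange', 'depression'], ['preparation', 'language', 'volume', 'community']]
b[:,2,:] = [['orange', 'decision'], ['volume', 'opportunity']]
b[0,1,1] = 'setting'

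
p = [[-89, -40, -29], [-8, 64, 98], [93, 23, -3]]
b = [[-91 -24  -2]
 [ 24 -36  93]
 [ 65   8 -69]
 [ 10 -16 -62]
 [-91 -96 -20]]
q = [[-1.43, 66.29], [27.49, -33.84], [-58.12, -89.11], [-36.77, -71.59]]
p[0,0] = -89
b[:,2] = [-2, 93, -69, -62, -20]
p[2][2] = -3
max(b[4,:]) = -20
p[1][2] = 98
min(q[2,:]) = -89.11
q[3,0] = -36.77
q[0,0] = -1.43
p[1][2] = 98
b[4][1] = -96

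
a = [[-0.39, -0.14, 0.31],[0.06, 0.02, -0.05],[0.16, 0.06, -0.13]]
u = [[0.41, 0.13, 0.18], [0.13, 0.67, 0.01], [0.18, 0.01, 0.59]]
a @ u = [[-0.12, -0.14, 0.11], [0.02, 0.02, -0.02], [0.05, 0.06, -0.05]]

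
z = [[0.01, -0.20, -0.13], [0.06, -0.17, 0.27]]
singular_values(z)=[0.32, 0.24]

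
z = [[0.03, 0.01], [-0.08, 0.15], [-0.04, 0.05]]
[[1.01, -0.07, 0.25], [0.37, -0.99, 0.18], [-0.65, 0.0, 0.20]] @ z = [[0.03, 0.01], [0.08, -0.14], [-0.03, 0.00]]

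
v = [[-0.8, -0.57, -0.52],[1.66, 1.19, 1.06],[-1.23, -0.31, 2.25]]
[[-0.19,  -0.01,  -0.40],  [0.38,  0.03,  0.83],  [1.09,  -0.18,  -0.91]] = v@[[-0.09, -0.1, 0.52], [0.05, 0.25, 0.07], [0.44, -0.1, -0.11]]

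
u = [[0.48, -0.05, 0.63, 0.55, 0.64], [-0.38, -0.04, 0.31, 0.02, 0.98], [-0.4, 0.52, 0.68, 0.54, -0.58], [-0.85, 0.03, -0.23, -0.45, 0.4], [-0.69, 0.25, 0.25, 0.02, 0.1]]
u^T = [[0.48, -0.38, -0.40, -0.85, -0.69], [-0.05, -0.04, 0.52, 0.03, 0.25], [0.63, 0.31, 0.68, -0.23, 0.25], [0.55, 0.02, 0.54, -0.45, 0.02], [0.64, 0.98, -0.58, 0.4, 0.10]]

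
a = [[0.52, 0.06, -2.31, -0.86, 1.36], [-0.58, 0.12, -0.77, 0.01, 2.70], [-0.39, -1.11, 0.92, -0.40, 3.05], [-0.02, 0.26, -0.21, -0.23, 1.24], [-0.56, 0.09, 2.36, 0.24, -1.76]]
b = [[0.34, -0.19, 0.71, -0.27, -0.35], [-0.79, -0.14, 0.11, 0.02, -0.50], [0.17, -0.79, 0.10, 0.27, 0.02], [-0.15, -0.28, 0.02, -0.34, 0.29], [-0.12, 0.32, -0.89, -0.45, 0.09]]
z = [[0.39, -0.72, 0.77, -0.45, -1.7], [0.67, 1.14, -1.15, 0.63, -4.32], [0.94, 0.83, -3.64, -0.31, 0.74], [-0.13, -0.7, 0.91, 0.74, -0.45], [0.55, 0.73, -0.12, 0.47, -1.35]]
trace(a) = -0.43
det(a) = -2.36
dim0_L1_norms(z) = [2.68, 4.12, 6.59, 2.6, 8.56]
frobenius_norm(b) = 1.98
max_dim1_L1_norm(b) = 1.87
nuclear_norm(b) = 4.10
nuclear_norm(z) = 11.85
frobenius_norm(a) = 6.24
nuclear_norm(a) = 10.22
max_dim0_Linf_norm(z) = 4.32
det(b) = 0.24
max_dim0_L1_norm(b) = 1.83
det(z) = -9.63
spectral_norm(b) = 1.37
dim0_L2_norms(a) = [1.04, 1.15, 3.52, 1.01, 4.8]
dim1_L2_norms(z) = [2.09, 4.7, 3.93, 1.44, 1.7]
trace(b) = 0.05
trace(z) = -2.72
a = b @ z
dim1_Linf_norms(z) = [1.7, 4.32, 3.64, 0.91, 1.35]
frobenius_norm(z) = 6.85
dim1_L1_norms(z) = [4.03, 7.91, 6.46, 2.93, 3.22]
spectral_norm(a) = 5.21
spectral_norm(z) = 5.14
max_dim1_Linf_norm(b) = 0.89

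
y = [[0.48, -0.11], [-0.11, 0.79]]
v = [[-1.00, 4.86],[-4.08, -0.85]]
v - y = [[-1.48,4.97], [-3.97,-1.64]]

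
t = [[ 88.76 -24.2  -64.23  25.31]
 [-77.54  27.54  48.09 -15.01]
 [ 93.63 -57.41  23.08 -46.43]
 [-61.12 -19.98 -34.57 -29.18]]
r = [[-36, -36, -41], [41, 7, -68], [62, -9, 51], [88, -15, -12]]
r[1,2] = -68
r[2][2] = 51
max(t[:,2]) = 48.09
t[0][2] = -64.23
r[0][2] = -41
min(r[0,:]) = -41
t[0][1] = -24.2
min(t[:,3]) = -46.43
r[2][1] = -9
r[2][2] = 51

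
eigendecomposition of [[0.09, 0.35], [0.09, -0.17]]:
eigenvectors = [[0.97, -0.71], [0.25, 0.71]]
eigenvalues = [0.18, -0.26]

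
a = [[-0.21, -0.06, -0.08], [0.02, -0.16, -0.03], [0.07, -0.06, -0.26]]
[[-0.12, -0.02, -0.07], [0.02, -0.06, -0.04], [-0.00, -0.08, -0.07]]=a @[[0.52,  -0.08,  0.16], [-0.08,  0.31,  0.20], [0.16,  0.2,  0.25]]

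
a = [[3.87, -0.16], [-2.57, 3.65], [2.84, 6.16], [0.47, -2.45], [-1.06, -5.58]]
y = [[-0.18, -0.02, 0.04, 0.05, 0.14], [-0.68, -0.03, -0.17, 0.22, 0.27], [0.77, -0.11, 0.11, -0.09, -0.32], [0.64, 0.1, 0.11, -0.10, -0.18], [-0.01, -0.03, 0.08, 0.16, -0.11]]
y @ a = [[-0.66, -0.7], [-3.22, -3.09], [3.87, 2.16], [2.68, 2.19], [0.46, 0.61]]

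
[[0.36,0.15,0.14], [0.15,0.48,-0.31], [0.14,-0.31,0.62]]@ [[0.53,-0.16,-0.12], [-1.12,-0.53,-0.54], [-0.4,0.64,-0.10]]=[[-0.03, -0.05, -0.14], [-0.33, -0.48, -0.25], [0.17, 0.54, 0.09]]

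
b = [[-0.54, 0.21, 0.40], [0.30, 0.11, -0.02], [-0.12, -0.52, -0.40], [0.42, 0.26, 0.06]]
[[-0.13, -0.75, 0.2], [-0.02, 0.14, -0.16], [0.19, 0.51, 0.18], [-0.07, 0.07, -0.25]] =b @ [[-0.21, 0.60, -0.37], [0.24, -0.5, -0.42], [-0.73, -0.81, 0.21]]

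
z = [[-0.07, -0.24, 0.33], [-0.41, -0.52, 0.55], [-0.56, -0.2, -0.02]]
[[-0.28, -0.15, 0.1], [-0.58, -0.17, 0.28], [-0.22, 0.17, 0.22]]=z @[[0.28, -0.44, -0.42], [0.35, 0.43, 0.06], [-0.52, -0.23, 0.25]]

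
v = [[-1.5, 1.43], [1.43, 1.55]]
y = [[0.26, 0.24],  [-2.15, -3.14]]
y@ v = [[-0.05, 0.74], [-1.27, -7.94]]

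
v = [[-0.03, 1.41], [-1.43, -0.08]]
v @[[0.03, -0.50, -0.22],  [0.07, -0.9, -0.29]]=[[0.1, -1.25, -0.4], [-0.05, 0.79, 0.34]]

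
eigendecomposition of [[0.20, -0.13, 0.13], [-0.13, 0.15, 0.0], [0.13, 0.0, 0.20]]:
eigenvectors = [[-0.73, 0.68, -0.13], [0.42, 0.59, 0.69], [-0.54, -0.44, 0.71]]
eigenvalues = [0.37, 0.0, 0.18]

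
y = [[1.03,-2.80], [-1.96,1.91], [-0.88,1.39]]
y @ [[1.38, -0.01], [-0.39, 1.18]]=[[2.51, -3.31], [-3.45, 2.27], [-1.76, 1.65]]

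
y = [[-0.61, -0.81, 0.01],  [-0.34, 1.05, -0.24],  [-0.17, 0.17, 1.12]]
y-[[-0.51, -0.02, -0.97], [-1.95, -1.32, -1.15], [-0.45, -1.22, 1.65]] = [[-0.10,-0.79,0.98], [1.61,2.37,0.91], [0.28,1.39,-0.53]]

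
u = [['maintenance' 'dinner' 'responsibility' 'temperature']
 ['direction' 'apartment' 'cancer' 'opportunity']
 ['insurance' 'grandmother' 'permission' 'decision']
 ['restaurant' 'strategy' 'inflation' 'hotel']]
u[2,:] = ['insurance', 'grandmother', 'permission', 'decision']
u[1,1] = 'apartment'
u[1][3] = 'opportunity'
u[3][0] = 'restaurant'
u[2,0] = 'insurance'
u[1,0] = 'direction'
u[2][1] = 'grandmother'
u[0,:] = ['maintenance', 'dinner', 'responsibility', 'temperature']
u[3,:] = ['restaurant', 'strategy', 'inflation', 'hotel']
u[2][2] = 'permission'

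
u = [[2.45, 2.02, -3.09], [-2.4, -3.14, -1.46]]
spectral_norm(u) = 5.14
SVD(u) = [[-0.75, 0.66], [0.66, 0.75]] @ diag([5.143886511607205, 3.3049404768778303]) @ [[-0.67, -0.7, 0.26],[-0.05, -0.31, -0.95]]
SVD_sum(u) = [[2.56, 2.69, -1.01], [-2.27, -2.38, 0.89]] + [[-0.11, -0.67, -2.08], [-0.13, -0.76, -2.35]]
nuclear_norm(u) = 8.45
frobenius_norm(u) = 6.11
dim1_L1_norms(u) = [7.56, 7.0]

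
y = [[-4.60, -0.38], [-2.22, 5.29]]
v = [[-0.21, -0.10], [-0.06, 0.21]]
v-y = [[4.39,  0.28],[2.16,  -5.08]]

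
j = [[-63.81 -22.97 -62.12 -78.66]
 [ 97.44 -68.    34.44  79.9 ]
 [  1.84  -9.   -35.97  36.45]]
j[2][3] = 36.45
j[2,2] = -35.97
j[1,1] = -68.0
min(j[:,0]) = -63.81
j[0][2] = -62.12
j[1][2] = 34.44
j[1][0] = 97.44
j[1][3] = 79.9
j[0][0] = -63.81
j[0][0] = -63.81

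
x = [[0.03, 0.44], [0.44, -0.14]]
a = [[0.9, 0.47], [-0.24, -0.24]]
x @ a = [[-0.08, -0.09], [0.43, 0.24]]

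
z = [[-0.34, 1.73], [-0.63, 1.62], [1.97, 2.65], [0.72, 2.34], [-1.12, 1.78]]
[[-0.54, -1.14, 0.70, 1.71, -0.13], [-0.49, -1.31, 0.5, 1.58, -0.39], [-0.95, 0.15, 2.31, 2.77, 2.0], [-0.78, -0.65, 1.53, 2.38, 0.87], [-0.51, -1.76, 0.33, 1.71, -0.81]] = z@ [[-0.05,0.76,0.50,0.06,0.88], [-0.32,-0.51,0.5,1.00,0.1]]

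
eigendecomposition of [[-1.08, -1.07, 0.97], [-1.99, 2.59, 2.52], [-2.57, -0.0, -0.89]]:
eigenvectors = [[(0.21+0j), (-0.13+0.52j), -0.13-0.52j], [(-0.97+0j), (0.22+0.37j), 0.22-0.37j], [-0.13+0.00j, -0.72+0.00j, (-0.72-0j)]]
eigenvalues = [(3.34+0j), (-1.36+1.86j), (-1.36-1.86j)]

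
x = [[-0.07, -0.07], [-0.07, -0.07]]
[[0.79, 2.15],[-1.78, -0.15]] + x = [[0.72, 2.08], [-1.85, -0.22]]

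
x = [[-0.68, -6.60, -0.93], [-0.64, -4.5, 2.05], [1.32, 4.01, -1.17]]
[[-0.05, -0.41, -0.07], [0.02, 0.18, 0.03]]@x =[[0.20, 1.89, -0.71], [-0.09, -0.82, 0.32]]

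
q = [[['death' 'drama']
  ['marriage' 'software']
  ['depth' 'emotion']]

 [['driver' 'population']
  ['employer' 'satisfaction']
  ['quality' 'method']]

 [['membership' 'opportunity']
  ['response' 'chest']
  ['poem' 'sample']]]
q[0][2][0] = 'depth'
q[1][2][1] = 'method'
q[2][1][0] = 'response'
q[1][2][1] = 'method'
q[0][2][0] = 'depth'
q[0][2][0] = 'depth'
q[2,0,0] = 'membership'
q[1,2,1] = 'method'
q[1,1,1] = 'satisfaction'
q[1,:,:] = [['driver', 'population'], ['employer', 'satisfaction'], ['quality', 'method']]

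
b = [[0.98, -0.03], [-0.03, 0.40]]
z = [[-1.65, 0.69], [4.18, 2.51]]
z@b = [[-1.64, 0.33], [4.02, 0.88]]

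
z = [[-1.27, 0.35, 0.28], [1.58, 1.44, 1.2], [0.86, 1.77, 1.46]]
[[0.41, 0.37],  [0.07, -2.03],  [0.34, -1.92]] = z @ [[-0.24,-0.52], [0.36,-0.33], [-0.06,-0.61]]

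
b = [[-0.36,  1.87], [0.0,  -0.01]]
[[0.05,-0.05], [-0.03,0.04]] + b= [[-0.31, 1.82], [-0.03, 0.03]]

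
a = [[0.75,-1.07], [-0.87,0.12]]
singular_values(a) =[1.47, 0.57]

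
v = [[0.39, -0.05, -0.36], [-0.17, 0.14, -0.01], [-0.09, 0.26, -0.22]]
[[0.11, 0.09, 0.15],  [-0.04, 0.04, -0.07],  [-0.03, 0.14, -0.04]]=v @ [[-0.0, -0.01, 0.41], [-0.32, 0.28, 0.01], [-0.26, -0.31, 0.03]]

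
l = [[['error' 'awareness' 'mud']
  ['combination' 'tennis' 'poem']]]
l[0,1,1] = 'tennis'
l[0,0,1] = 'awareness'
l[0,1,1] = 'tennis'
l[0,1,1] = 'tennis'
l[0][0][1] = 'awareness'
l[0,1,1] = 'tennis'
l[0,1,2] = 'poem'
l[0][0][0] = 'error'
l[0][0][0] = 'error'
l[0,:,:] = [['error', 'awareness', 'mud'], ['combination', 'tennis', 'poem']]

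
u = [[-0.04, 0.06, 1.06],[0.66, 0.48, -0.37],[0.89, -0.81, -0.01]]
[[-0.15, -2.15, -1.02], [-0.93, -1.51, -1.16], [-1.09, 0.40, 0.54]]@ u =[[-2.32, -0.21, 0.65], [-1.99, 0.16, -0.42], [0.79, -0.31, -1.31]]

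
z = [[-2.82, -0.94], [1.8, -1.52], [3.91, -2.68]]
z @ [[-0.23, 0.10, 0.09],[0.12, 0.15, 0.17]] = [[0.54, -0.42, -0.41], [-0.60, -0.05, -0.10], [-1.22, -0.01, -0.10]]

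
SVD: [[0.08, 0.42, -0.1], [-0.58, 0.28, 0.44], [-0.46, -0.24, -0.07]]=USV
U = [[-0.06, -0.69, 0.72], [0.92, -0.32, -0.24], [0.40, 0.65, 0.65]]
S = [0.82, 0.57, 0.26]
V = [[-0.87, 0.17, 0.46], [-0.29, -0.93, -0.21], [-0.40, 0.31, -0.86]]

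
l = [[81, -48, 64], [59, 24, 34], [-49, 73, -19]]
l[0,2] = 64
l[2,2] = -19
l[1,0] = 59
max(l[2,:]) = 73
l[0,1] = -48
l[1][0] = 59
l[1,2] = 34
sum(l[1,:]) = 117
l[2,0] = -49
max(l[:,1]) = 73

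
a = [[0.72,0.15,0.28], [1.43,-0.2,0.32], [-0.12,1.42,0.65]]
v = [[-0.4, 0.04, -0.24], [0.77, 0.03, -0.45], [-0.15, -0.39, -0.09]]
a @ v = [[-0.21,-0.08,-0.27], [-0.77,-0.07,-0.28], [1.04,-0.22,-0.67]]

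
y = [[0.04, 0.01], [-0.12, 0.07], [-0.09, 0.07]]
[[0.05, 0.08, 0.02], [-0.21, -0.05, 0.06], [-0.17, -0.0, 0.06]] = y @ [[1.38, 1.44, 0.23],  [-0.62, 1.82, 1.19]]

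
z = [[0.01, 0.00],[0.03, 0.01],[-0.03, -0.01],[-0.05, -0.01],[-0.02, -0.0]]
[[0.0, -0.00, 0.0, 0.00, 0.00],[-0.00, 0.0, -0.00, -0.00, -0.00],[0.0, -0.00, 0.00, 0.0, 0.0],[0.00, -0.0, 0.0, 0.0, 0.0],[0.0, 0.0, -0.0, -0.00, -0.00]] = z @ [[-0.0, -0.01, 0.02, 0.07, 0.02], [-0.07, 0.22, -0.12, -0.44, -0.17]]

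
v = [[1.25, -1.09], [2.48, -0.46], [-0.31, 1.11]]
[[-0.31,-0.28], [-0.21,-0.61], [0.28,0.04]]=v @ [[-0.04, -0.25],[0.24, -0.03]]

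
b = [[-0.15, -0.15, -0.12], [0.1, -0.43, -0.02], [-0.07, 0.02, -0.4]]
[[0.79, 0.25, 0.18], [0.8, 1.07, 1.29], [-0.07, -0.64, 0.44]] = b@[[-3.13, -0.23, 2.44], [-2.62, -2.62, -2.36], [0.6, 1.52, -1.64]]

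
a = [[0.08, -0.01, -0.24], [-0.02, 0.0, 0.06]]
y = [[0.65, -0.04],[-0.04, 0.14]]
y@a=[[0.05,-0.01,-0.16], [-0.01,0.00,0.02]]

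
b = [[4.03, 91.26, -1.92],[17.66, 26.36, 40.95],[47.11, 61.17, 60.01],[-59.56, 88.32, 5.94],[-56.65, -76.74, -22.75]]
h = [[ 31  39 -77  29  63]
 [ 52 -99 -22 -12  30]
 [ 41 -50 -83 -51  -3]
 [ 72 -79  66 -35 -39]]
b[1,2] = 40.95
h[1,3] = -12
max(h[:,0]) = 72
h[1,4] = 30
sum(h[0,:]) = 85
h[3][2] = 66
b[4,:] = [-56.65, -76.74, -22.75]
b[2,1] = 61.17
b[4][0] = -56.65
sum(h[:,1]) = -189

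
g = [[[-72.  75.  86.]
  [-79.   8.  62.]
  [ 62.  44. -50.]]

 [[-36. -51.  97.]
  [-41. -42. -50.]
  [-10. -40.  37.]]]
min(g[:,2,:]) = -50.0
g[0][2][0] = 62.0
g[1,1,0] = -41.0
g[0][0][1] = 75.0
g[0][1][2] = 62.0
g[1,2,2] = 37.0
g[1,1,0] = -41.0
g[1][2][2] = 37.0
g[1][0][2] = 97.0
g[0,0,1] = 75.0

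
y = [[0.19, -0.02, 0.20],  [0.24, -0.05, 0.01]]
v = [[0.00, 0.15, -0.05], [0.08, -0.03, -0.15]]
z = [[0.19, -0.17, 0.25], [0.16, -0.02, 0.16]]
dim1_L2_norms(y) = [0.28, 0.25]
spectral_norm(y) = 0.34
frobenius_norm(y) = 0.37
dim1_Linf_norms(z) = [0.25, 0.16]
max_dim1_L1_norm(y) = 0.41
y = v + z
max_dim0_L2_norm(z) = 0.3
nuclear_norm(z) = 0.50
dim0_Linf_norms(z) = [0.19, 0.17, 0.25]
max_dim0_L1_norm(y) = 0.43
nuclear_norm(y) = 0.48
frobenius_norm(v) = 0.23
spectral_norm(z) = 0.42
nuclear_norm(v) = 0.33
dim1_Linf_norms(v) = [0.15, 0.15]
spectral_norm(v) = 0.18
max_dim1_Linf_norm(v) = 0.15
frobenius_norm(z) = 0.42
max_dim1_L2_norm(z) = 0.36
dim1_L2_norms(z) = [0.36, 0.23]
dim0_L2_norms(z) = [0.25, 0.17, 0.3]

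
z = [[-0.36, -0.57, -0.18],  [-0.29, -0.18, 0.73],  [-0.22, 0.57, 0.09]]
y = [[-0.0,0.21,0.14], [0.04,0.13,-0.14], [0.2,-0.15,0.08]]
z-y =[[-0.36, -0.78, -0.32],[-0.33, -0.31, 0.87],[-0.42, 0.72, 0.01]]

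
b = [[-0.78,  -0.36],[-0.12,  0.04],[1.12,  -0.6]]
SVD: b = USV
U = [[-0.47, 0.88], [-0.09, -0.01], [0.88, 0.47]]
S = [1.41, 0.62]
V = [[0.97,  -0.26],[-0.26,  -0.97]]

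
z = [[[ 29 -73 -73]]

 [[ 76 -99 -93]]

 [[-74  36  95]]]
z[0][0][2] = -73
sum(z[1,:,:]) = -116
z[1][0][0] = 76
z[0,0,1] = -73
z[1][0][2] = -93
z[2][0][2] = 95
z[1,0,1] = -99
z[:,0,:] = [[29, -73, -73], [76, -99, -93], [-74, 36, 95]]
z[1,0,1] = -99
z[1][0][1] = -99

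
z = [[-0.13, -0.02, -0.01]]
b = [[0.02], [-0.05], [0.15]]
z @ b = [[-0.0]]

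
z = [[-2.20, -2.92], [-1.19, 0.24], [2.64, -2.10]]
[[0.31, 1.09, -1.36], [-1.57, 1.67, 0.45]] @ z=[[-5.57, 2.21],  [2.65, 4.04]]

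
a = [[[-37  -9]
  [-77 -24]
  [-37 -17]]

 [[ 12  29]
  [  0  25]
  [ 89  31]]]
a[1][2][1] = 31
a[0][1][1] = -24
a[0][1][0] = -77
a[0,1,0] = -77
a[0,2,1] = -17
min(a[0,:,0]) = -77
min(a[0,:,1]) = -24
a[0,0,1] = -9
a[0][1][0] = -77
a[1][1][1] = 25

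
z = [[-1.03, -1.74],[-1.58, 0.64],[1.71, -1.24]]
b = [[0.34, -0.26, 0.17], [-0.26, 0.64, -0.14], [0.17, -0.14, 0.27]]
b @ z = [[0.35,-0.97], [-0.98,1.04], [0.51,-0.72]]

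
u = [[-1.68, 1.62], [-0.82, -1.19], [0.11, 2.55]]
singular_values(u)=[3.29, 1.79]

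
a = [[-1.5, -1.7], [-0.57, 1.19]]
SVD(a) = [[-0.96,0.30],  [0.30,0.96]] @ diag([2.345775978750223, 1.1740251519956606]) @ [[0.54, 0.84], [-0.84, 0.54]]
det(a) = -2.75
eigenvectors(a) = [[-0.98, 0.49],[-0.19, -0.87]]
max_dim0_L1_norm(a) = 2.89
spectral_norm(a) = 2.35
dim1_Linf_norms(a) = [1.7, 1.19]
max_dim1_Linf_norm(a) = 1.7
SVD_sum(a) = [[-1.21, -1.89], [0.37, 0.59]] + [[-0.29, 0.19], [-0.94, 0.6]]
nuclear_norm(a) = 3.52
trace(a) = -0.31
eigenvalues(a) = [-1.82, 1.51]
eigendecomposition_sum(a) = [[-1.65, -0.93], [-0.31, -0.18]] + [[0.15,  -0.77], [-0.26,  1.37]]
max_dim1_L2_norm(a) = 2.27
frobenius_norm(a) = 2.62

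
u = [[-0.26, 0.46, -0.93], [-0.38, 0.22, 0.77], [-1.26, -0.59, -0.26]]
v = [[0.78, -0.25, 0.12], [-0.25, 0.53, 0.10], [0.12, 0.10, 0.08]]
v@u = [[-0.26, 0.23, -0.95], [-0.26, -0.06, 0.61], [-0.17, 0.03, -0.06]]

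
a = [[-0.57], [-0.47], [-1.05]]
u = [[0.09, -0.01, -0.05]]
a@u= [[-0.05,  0.01,  0.03], [-0.04,  0.0,  0.02], [-0.09,  0.01,  0.05]]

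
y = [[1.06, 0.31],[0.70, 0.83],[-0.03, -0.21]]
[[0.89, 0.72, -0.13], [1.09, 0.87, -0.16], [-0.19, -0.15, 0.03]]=y@[[0.61, 0.49, -0.09], [0.80, 0.64, -0.12]]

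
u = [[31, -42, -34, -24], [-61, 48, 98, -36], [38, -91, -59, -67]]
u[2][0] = 38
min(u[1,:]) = -61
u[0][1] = -42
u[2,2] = -59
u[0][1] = -42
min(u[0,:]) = -42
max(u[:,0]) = 38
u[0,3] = -24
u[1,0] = -61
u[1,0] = -61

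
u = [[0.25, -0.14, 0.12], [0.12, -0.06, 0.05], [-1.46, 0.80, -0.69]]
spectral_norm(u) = 1.83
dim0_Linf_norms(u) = [1.46, 0.8, 0.69]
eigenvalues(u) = [-0.49, -0.01, -0.0]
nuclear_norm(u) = 1.84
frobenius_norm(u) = 1.83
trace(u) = -0.50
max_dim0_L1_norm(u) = 1.83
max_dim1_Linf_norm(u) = 1.46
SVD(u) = [[-0.17, 0.36, 0.92], [-0.08, -0.93, 0.35], [0.98, -0.01, 0.19]] @ diag([1.8342954579777195, 0.007693416152831301, 0.0009920636111876895]) @ [[-0.81, 0.44, -0.38], [-0.58, -0.52, 0.63], [-0.08, -0.73, -0.68]]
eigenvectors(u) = [[0.17, 0.22, -0.06],[0.07, -0.37, 0.58],[-0.98, -0.90, 0.81]]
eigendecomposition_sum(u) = [[0.27, -0.14, 0.12], [0.10, -0.05, 0.05], [-1.51, 0.81, -0.70]] + [[-0.02,0.00,-0.00], [0.03,-0.0,0.0], [0.07,-0.01,0.01]] + [[0.0, 0.00, 0.0], [-0.01, -0.0, -0.0], [-0.02, -0.00, -0.00]]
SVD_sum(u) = [[0.25, -0.14, 0.12], [0.12, -0.06, 0.05], [-1.46, 0.80, -0.69]] + [[-0.00, -0.00, 0.00], [0.00, 0.0, -0.0], [0.0, 0.0, -0.0]] + [[-0.00, -0.0, -0.00],[-0.0, -0.0, -0.00],[-0.00, -0.00, -0.00]]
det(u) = -0.00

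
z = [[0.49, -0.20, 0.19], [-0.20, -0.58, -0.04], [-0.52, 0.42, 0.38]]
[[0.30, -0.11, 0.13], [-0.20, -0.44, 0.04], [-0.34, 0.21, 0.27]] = z@ [[0.69, 0.11, -0.06],[0.11, 0.72, -0.1],[-0.06, -0.10, 0.74]]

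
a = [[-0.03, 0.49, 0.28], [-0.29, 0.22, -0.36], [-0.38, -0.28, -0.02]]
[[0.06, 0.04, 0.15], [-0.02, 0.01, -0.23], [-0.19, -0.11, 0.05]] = a@[[0.36, 0.20, -0.11], [0.20, 0.14, -0.09], [-0.11, -0.09, 0.67]]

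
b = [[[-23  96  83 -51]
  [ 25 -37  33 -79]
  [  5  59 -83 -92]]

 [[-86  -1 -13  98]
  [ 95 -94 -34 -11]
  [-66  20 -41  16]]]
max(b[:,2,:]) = 59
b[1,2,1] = 20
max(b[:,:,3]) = 98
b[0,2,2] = -83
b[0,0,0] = -23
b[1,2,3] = 16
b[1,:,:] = [[-86, -1, -13, 98], [95, -94, -34, -11], [-66, 20, -41, 16]]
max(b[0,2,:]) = 59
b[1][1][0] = 95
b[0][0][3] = -51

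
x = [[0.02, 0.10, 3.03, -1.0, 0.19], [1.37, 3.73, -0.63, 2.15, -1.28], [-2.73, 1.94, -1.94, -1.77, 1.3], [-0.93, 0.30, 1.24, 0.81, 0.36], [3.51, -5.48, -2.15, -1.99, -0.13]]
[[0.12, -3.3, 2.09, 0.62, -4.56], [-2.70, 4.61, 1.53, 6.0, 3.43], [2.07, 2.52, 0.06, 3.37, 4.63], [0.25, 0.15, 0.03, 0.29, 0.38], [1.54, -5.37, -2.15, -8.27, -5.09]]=x @ [[0.22, -0.5, 0.41, 0.35, -0.57], [-0.11, 0.71, 0.64, 1.77, 0.65], [-0.11, -0.83, 0.50, 0.05, -1.24], [-0.09, 0.78, -0.50, -0.19, 1.04], [1.93, -0.35, 0.02, 0.50, 0.96]]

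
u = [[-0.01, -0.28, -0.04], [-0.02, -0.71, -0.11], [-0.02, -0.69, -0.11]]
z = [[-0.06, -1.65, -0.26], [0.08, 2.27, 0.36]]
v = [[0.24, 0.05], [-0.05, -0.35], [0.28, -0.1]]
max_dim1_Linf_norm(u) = 0.71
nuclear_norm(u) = 1.05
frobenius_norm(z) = 2.84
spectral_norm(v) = 0.37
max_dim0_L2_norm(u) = 1.03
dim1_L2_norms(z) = [1.67, 2.3]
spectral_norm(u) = 1.04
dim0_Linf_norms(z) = [0.08, 2.27, 0.36]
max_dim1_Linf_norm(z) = 2.27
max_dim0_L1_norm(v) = 0.57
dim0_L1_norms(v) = [0.57, 0.5]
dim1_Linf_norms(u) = [0.28, 0.71, 0.69]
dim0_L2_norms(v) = [0.37, 0.37]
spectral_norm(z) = 2.84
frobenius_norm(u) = 1.04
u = v @ z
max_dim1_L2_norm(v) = 0.35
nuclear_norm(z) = 2.85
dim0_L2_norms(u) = [0.03, 1.03, 0.16]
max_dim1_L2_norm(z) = 2.3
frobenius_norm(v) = 0.52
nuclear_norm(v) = 0.74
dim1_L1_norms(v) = [0.29, 0.4, 0.38]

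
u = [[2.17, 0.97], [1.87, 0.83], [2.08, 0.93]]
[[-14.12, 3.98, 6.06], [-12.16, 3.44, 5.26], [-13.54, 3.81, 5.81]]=u @ [[-5.85, 2.66, 5.45],[-1.47, -1.85, -5.94]]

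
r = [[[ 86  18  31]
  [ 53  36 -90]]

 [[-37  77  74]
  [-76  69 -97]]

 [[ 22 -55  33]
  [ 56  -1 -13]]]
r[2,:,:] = [[22, -55, 33], [56, -1, -13]]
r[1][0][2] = 74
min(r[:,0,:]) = -55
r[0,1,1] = 36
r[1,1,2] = -97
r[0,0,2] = 31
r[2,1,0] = 56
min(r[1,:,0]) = -76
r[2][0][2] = 33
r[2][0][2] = 33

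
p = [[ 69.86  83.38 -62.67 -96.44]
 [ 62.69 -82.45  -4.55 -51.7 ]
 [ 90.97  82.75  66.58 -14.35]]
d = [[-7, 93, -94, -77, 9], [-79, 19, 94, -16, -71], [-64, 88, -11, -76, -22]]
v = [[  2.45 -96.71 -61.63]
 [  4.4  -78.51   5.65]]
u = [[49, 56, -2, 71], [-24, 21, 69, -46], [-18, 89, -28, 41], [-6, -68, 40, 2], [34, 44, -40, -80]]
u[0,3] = 71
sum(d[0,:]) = -76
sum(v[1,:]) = -68.46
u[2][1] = 89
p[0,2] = -62.67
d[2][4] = -22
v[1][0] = 4.4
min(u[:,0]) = -24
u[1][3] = -46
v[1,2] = 5.65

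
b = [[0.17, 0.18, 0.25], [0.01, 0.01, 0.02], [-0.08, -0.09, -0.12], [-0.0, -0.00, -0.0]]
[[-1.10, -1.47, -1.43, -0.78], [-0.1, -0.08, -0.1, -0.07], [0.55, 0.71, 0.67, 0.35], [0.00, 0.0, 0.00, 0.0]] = b@[[4.83, -7.02, -5.43, -5.99], [-2.18, -3.93, 0.90, 5.5], [-6.13, 1.71, -2.67, -3.01]]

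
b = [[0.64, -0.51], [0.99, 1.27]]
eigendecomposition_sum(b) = [[(0.32+0.55j), (-0.26+0.38j)], [0.49-0.74j, (0.63+0.08j)]] + [[0.32-0.55j, (-0.26-0.38j)], [0.49+0.74j, 0.63-0.08j]]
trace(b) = 1.91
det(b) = 1.32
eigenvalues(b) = [(0.95+0.64j), (0.95-0.64j)]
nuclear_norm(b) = 2.43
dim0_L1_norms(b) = [1.63, 1.78]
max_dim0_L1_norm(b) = 1.78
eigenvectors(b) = [[(0.26-0.52j), 0.26+0.52j], [(-0.81+0j), (-0.81-0j)]]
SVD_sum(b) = [[-0.01, -0.01],  [0.99, 1.27]] + [[0.65, -0.50], [0.0, -0.0]]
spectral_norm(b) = 1.61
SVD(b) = [[0.01, -1.0], [-1.00, -0.01]] @ diag([1.6103115734708335, 0.818288846524189]) @ [[-0.61, -0.79], [-0.79, 0.61]]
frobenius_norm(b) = 1.81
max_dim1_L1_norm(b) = 2.26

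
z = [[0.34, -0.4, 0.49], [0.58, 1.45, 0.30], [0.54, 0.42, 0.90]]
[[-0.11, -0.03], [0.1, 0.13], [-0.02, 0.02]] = z@[[-0.20, 0.07], [0.14, 0.07], [0.03, -0.05]]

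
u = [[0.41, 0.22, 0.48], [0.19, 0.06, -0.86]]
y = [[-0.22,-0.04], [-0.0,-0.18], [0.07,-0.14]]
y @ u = [[-0.10, -0.05, -0.07], [-0.03, -0.01, 0.15], [0.00, 0.01, 0.15]]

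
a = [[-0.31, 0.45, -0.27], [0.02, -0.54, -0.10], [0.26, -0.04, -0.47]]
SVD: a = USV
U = [[0.75, 0.30, -0.60], [-0.66, 0.2, -0.73], [-0.10, 0.93, 0.34]]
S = [0.75, 0.56, 0.29]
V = [[-0.36, 0.93, -0.12], [0.27, -0.01, -0.96], [0.89, 0.38, 0.25]]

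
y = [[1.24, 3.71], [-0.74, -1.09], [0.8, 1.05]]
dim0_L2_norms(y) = [1.65, 4.01]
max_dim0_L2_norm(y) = 4.01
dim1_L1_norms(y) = [4.95, 1.83, 1.85]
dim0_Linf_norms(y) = [1.24, 3.71]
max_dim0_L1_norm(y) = 5.85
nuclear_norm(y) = 4.81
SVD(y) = [[-0.91,-0.42], [0.3,-0.57], [-0.30,0.71]] @ diag([4.304034543957899, 0.5051600186248996]) @ [[-0.37, -0.93], [0.93, -0.37]]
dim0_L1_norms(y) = [2.78, 5.85]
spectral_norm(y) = 4.30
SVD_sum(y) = [[1.44, 3.63],[-0.47, -1.2],[0.47, 1.18]] + [[-0.2, 0.08], [-0.27, 0.11], [0.33, -0.13]]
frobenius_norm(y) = 4.33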